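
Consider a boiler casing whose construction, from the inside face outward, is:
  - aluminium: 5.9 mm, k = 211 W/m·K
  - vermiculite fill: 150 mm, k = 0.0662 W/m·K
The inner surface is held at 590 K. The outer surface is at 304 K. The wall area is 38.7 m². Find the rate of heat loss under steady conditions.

Using the resistance-network approach (series):
R_aluminium = L/(kA) = 0.0059/(211×38.7) = 7.225×10^-7 K/W
R_vermiculite fill = L/(kA) = 0.15/(0.0662×38.7) = 0.05855 K/W
R_total = 0.05855 K/W
Q = ΔT / R_total = 286 / 0.05855

Q ≈ 4880 W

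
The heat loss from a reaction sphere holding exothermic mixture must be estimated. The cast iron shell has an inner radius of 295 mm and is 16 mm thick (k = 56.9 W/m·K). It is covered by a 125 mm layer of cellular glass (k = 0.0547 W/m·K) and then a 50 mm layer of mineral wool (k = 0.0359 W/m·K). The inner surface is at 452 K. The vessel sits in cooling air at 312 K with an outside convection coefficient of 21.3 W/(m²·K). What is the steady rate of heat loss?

Each spherical layer contributes R = (1/r_i − 1/r_o)/(4πk):
R_cast iron shell = (1/0.295 − 1/0.311)/(4π×56.9) = 2.439×10^-4 K/W
R_cellular glass = (1/0.311 − 1/0.436)/(4π×0.0547) = 1.341 K/W
R_mineral wool = (1/0.436 − 1/0.486)/(4π×0.0359) = 0.523 K/W
R_outer film = 1/(h·4πr_o²) = 1/(21.3×4π×0.486²) = 0.01582 K/W
R_total = 1.88 K/W
Q = ΔT/R_total = 140/1.88

Q ≈ 74.5 W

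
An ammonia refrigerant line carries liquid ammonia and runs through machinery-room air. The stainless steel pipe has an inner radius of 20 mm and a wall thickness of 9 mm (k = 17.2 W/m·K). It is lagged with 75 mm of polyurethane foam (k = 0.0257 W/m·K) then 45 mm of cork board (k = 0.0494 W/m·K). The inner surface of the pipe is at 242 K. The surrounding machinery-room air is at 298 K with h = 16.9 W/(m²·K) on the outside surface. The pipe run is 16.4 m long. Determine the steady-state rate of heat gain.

Q ≈ 101 W

Radial resistances (cylindrical: R_cond = ln(r_o/r_i)/(2πkL), R_conv = 1/(h·2πrL)):
R_stainless steel pipe wall = ln(29/20)/(2π×17.2×16.4) = 2.096×10^-4 K/W
R_polyurethane foam = ln(104/29)/(2π×0.0257×16.4) = 0.4822 K/W
R_cork board = ln(149/104)/(2π×0.0494×16.4) = 0.07063 K/W
R_outer film = 1/(h_o·2πr_oL) = 1/(16.9×2π×0.149×16.4) = 0.003854 K/W
R_total = 0.5569 K/W
Q = ΔT/R_total = 56/0.5569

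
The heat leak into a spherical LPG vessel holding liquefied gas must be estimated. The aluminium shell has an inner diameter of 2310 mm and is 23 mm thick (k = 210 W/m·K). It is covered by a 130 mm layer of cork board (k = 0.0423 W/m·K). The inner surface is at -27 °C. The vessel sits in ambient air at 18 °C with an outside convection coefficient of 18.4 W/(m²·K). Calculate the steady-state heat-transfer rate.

Radial (spherical) resistances in series:
R_aluminium shell = (1/1.155 − 1/1.178)/(4π×210) = 6.406×10^-6 K/W
R_cork board = (1/1.178 − 1/1.308)/(4π×0.0423) = 0.1587 K/W
R_outer film = 1/(h·4πr_o²) = 1/(18.4×4π×1.308²) = 0.002528 K/W
R_total = 0.1613 K/W
Q = ΔT/R_total = 45/0.1613

Q ≈ 279 W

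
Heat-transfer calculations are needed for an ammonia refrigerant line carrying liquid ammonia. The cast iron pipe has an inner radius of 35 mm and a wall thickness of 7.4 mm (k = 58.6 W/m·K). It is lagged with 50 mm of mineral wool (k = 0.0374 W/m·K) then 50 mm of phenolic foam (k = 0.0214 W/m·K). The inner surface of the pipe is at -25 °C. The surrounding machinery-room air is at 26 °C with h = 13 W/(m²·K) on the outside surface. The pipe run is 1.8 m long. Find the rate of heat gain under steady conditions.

For a radial system each layer contributes R = ln(r_out/r_in)/(2πkL); films add R = 1/(hA).
R_cast iron pipe wall = ln(42.4/35)/(2π×58.6×1.8) = 2.894×10^-4 K/W
R_mineral wool = ln(92.4/42.4)/(2π×0.0374×1.8) = 1.842 K/W
R_phenolic foam = ln(142.4/92.4)/(2π×0.0214×1.8) = 1.787 K/W
R_outer film = 1/(h_o·2πr_oL) = 1/(13×2π×0.1424×1.8) = 0.04776 K/W
R_total = 3.677 K/W
Q = ΔT/R_total = 51/3.677

Q ≈ 13.9 W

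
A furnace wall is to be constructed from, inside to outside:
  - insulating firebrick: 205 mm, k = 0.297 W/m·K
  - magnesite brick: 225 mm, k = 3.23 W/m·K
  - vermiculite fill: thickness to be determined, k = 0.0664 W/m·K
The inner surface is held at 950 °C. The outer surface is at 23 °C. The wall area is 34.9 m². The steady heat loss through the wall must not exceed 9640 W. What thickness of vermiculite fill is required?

Thermal resistances in series:
R_insulating firebrick = L/(kA) = 0.205/(0.297×34.9) = 0.01978 K/W
R_magnesite brick = L/(kA) = 0.225/(3.23×34.9) = 0.001996 K/W
Sum of the known resistances R_other = 0.02177 K/W
Required total resistance R_tot = ΔT/Q_allow = 927/9640 = 0.09616 K/W
R_vermiculite fill = R_tot − R_other = 0.07439 K/W
L = R·k·A = 0.07439×0.0664×34.9

L ≈ 172 mm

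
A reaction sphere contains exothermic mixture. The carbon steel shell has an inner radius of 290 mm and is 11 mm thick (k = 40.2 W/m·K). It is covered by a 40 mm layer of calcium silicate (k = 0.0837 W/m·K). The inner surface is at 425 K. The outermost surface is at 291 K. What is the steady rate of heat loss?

Q ≈ 361 W

Spherical conduction: R = (1/r_in − 1/r_out)/(4πk) per layer; series-sum.
R_carbon steel shell = (1/0.29 − 1/0.301)/(4π×40.2) = 2.495×10^-4 K/W
R_calcium silicate = (1/0.301 − 1/0.341)/(4π×0.0837) = 0.3705 K/W
R_total = 0.3708 K/W
Q = ΔT/R_total = 134/0.3708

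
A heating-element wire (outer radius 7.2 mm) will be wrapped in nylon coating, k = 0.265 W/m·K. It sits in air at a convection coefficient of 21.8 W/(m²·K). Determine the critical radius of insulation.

r_cr ≈ 12.2 mm

For a cylinder r_cr = k/h = 0.265/21.8
r_cr = 12.2 mm; since the bare radius (7.2 mm) is below r_cr, adding a thin layer of insulation will *increase* heat loss.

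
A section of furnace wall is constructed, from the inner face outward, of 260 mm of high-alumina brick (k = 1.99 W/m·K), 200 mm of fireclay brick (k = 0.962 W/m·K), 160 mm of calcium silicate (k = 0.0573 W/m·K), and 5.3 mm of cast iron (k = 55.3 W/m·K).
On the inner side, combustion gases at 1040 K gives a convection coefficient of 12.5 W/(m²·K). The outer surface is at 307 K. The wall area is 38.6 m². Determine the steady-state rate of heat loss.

Series thermal resistances:
R_inner film = 1/(h_i·A) = 1/(12.5×38.6) = 0.002073 K/W
R_high-alumina brick = L/(kA) = 0.26/(1.99×38.6) = 0.003385 K/W
R_fireclay brick = L/(kA) = 0.2/(0.962×38.6) = 0.005386 K/W
R_calcium silicate = L/(kA) = 0.16/(0.0573×38.6) = 0.07234 K/W
R_cast iron = L/(kA) = 0.0053/(55.3×38.6) = 2.483×10^-6 K/W
R_total = 0.08319 K/W
Q = ΔT / R_total = 733 / 0.08319

Q ≈ 8810 W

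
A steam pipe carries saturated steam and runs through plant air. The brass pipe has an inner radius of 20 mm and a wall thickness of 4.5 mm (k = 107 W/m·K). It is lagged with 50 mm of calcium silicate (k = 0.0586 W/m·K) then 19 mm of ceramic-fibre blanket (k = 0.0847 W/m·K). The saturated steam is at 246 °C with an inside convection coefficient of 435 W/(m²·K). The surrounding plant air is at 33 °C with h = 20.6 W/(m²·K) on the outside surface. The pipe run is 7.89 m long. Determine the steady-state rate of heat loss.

Q ≈ 474 W

Treating each annulus and film as a series resistance:
R_inner film = 1/(h_i·2πr₁L) = 1/(435×2π×0.02×7.89) = 0.002319 K/W
R_brass pipe wall = ln(24.5/20)/(2π×107×7.89) = 3.826×10^-5 K/W
R_calcium silicate = ln(74.5/24.5)/(2π×0.0586×7.89) = 0.3828 K/W
R_ceramic-fibre blanket = ln(93.5/74.5)/(2π×0.0847×7.89) = 0.0541 K/W
R_outer film = 1/(h_o·2πr_oL) = 1/(20.6×2π×0.0935×7.89) = 0.01047 K/W
R_total = 0.4498 K/W
Q = ΔT/R_total = 213/0.4498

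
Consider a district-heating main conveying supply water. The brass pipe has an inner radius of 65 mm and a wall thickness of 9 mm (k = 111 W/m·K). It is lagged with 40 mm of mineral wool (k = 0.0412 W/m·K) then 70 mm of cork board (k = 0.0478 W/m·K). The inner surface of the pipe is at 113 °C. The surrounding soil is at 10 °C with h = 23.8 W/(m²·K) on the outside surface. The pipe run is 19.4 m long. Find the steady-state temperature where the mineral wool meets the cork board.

T ≈ 60.9 °C

Radial resistances (cylindrical: R_cond = ln(r_o/r_i)/(2πkL), R_conv = 1/(h·2πrL)):
R_brass pipe wall = ln(74/65)/(2π×111×19.4) = 9.584×10^-6 K/W
R_mineral wool = ln(114/74)/(2π×0.0412×19.4) = 0.08605 K/W
R_cork board = ln(184/114)/(2π×0.0478×19.4) = 0.08217 K/W
R_outer film = 1/(h_o·2πr_oL) = 1/(23.8×2π×0.184×19.4) = 0.001873 K/W
R_total = 0.1701 K/W
Q = ΔT/R_total = 103/0.1701
Q = 606 W
T_interface = T_inner − Q·ΣR(inner→interface) = 113 − 606×0.08606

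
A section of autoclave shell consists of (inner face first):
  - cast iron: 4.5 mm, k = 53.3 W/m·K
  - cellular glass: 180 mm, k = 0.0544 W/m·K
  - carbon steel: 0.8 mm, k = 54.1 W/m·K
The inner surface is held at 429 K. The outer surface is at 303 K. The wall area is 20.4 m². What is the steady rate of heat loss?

Treating each layer as a thermal resistance in series:
R_cast iron = L/(kA) = 0.0045/(53.3×20.4) = 4.139×10^-6 K/W
R_cellular glass = L/(kA) = 0.18/(0.0544×20.4) = 0.1622 K/W
R_carbon steel = L/(kA) = 0.0008/(54.1×20.4) = 7.249×10^-7 K/W
R_total = 0.1622 K/W
Q = ΔT / R_total = 126 / 0.1622

Q ≈ 777 W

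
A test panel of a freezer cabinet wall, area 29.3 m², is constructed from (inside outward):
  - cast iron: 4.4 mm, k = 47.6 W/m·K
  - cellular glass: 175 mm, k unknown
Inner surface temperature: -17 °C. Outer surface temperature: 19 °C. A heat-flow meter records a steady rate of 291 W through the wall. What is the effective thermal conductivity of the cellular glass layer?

Treating each layer as a thermal resistance in series:
R_cast iron = L/(kA) = 0.0044/(47.6×29.3) = 3.155×10^-6 K/W
Sum of known resistances R_other = 3.155×10^-6 K/W
Total R = ΔT/Q = 36/291 = 0.1237 K/W
R_cellular glass = R_total − R_other = 0.1237 K/W
k = L/(R·A) = 0.175/(0.1237×29.3)

k ≈ 0.0483 W/(m·K)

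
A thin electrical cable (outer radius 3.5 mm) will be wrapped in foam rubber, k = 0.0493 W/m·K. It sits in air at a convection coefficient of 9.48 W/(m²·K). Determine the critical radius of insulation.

For a cylinder r_cr = k/h = 0.0493/9.48
r_cr = 5.2 mm; since the bare radius (3.5 mm) is below r_cr, adding a thin layer of insulation will *increase* heat loss.

r_cr ≈ 5.2 mm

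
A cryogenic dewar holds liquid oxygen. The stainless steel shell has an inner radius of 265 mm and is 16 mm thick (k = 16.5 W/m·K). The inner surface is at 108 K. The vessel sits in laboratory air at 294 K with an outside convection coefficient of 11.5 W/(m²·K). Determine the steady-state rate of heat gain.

Each spherical layer contributes R = (1/r_i − 1/r_o)/(4πk):
R_stainless steel shell = (1/0.265 − 1/0.281)/(4π×16.5) = 0.001036 K/W
R_outer film = 1/(h·4πr_o²) = 1/(11.5×4π×0.281²) = 0.08764 K/W
R_total = 0.08867 K/W
Q = ΔT/R_total = 186/0.08867

Q ≈ 2100 W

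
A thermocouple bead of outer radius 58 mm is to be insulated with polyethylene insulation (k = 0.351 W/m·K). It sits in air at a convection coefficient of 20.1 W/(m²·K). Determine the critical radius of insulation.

r_cr ≈ 34.9 mm

For a sphere r_cr = 2k/h = 2×0.351/20.1
r_cr = 34.9 mm; since the bare radius (58 mm) is above r_cr, any added insulation will reduce heat loss.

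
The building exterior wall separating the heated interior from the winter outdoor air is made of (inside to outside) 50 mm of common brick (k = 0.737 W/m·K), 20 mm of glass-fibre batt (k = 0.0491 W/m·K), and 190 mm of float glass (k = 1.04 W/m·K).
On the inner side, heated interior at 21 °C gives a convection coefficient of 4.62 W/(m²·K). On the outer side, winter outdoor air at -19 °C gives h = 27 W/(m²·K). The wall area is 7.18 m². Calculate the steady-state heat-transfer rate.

Model the wall as resistances in series:
R_inner film = 1/(h_i·A) = 1/(4.62×7.18) = 0.03015 K/W
R_common brick = L/(kA) = 0.05/(0.737×7.18) = 0.009449 K/W
R_glass-fibre batt = L/(kA) = 0.02/(0.0491×7.18) = 0.05673 K/W
R_float glass = L/(kA) = 0.19/(1.04×7.18) = 0.02544 K/W
R_outer film = 1/(h_o·A) = 1/(27×7.18) = 0.005158 K/W
R_total = 0.1269 K/W
Q = ΔT / R_total = 40 / 0.1269

Q ≈ 315 W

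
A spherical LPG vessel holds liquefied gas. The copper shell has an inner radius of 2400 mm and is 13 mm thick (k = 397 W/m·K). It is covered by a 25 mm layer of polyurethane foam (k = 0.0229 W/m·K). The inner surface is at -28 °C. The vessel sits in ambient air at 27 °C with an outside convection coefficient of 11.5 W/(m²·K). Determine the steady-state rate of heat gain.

Q ≈ 3450 W

For a spherical shell R = (1/r₁ − 1/r₂)/(4πk); film R = 1/(h·4πr²). In series:
R_copper shell = (1/2.4 − 1/2.413)/(4π×397) = 4.5×10^-7 K/W
R_polyurethane foam = (1/2.413 − 1/2.438)/(4π×0.0229) = 0.01477 K/W
R_outer film = 1/(h·4πr_o²) = 1/(11.5×4π×2.438²) = 0.001164 K/W
R_total = 0.01593 K/W
Q = ΔT/R_total = 55/0.01593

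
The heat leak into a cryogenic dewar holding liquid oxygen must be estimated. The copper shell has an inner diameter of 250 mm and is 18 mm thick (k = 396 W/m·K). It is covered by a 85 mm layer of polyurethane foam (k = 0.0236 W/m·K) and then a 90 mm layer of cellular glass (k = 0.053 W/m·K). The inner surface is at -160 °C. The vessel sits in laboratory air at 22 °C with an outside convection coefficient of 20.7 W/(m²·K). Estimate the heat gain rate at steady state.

Q ≈ 17 W

Each spherical layer contributes R = (1/r_i − 1/r_o)/(4πk):
R_copper shell = (1/0.125 − 1/0.143)/(4π×396) = 2.024×10^-4 K/W
R_polyurethane foam = (1/0.143 − 1/0.228)/(4π×0.0236) = 8.791 K/W
R_cellular glass = (1/0.228 − 1/0.318)/(4π×0.053) = 1.864 K/W
R_outer film = 1/(h·4πr_o²) = 1/(20.7×4π×0.318²) = 0.03802 K/W
R_total = 10.69 K/W
Q = ΔT/R_total = 182/10.69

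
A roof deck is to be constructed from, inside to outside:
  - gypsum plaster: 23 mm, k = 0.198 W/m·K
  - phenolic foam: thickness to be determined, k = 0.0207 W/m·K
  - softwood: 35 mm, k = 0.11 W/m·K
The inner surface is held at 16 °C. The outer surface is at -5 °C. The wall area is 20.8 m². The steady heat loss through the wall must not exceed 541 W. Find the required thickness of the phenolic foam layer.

Using the resistance-network approach (series):
R_gypsum plaster = L/(kA) = 0.023/(0.198×20.8) = 0.005585 K/W
R_softwood = L/(kA) = 0.035/(0.11×20.8) = 0.0153 K/W
Sum of the known resistances R_other = 0.02088 K/W
Required total resistance R_tot = ΔT/Q_allow = 21/541 = 0.03882 K/W
R_phenolic foam = R_tot − R_other = 0.01794 K/W
L = R·k·A = 0.01794×0.0207×20.8

L ≈ 7.72 mm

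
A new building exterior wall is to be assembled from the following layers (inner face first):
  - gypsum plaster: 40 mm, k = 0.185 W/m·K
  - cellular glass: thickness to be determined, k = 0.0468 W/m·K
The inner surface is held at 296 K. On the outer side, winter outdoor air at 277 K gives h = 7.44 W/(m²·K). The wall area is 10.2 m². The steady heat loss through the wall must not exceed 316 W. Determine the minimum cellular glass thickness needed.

L ≈ 12.3 mm

Series thermal resistances:
R_gypsum plaster = L/(kA) = 0.04/(0.185×10.2) = 0.0212 K/W
R_outer film = 1/(h_o·A) = 1/(7.44×10.2) = 0.01318 K/W
Sum of the known resistances R_other = 0.03437 K/W
Required total resistance R_tot = ΔT/Q_allow = 19/316 = 0.06013 K/W
R_cellular glass = R_tot − R_other = 0.02575 K/W
L = R·k·A = 0.02575×0.0468×10.2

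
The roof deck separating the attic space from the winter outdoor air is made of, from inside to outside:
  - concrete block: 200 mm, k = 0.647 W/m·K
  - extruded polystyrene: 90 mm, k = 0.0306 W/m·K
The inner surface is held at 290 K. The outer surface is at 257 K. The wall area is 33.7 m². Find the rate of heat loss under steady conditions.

Q ≈ 342 W

Series thermal resistances:
R_concrete block = L/(kA) = 0.2/(0.647×33.7) = 0.009173 K/W
R_extruded polystyrene = L/(kA) = 0.09/(0.0306×33.7) = 0.08728 K/W
R_total = 0.09645 K/W
Q = ΔT / R_total = 33 / 0.09645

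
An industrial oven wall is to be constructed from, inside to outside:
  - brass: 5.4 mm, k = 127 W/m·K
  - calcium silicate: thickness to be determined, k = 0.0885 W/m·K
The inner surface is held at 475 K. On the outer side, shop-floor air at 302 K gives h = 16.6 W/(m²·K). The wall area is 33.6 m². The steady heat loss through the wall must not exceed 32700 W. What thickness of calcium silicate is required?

Series thermal resistances:
R_brass = L/(kA) = 0.0054/(127×33.6) = 1.265×10^-6 K/W
R_outer film = 1/(h_o·A) = 1/(16.6×33.6) = 0.001793 K/W
Sum of the known resistances R_other = 0.001794 K/W
Required total resistance R_tot = ΔT/Q_allow = 173/32700 = 0.005291 K/W
R_calcium silicate = R_tot − R_other = 0.003496 K/W
L = R·k·A = 0.003496×0.0885×33.6

L ≈ 10.4 mm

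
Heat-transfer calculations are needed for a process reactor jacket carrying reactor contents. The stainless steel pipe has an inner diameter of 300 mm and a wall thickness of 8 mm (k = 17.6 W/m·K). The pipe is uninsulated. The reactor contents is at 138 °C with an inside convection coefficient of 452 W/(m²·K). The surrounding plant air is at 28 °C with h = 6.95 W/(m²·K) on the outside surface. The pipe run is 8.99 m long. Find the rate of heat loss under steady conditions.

Q ≈ 6690 W

For a radial system each layer contributes R = ln(r_out/r_in)/(2πkL); films add R = 1/(hA).
R_inner film = 1/(h_i·2πr₁L) = 1/(452×2π×0.15×8.99) = 2.611×10^-4 K/W
R_stainless steel pipe wall = ln(158/150)/(2π×17.6×8.99) = 5.227×10^-5 K/W
R_outer film = 1/(h_o·2πr_oL) = 1/(6.95×2π×0.158×8.99) = 0.01612 K/W
R_total = 0.01644 K/W
Q = ΔT/R_total = 110/0.01644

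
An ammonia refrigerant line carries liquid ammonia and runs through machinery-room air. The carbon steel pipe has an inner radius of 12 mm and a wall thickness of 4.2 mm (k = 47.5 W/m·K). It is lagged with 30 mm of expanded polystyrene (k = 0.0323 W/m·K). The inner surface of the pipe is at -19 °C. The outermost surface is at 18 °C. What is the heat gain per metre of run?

Cylindrical conduction, so R = ln(r₂/r₁)/(2πkL) per layer, in series:
R_carbon steel pipe wall = ln(16.2/12)/(2π×47.5×1) = 0.001006 K/W
R_expanded polystyrene = ln(46.2/16.2)/(2π×0.0323×1) = 5.164 K/W
R_total = 5.165 K/W
Q = ΔT/R_total = 37/5.165

q′ ≈ 7.16 W/m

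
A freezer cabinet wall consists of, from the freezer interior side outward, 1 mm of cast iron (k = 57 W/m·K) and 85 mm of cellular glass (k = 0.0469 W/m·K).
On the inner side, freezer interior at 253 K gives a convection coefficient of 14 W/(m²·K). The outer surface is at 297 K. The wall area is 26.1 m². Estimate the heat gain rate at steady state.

Treating each layer as a thermal resistance in series:
R_inner film = 1/(h_i·A) = 1/(14×26.1) = 0.002737 K/W
R_cast iron = L/(kA) = 0.001/(57×26.1) = 6.722×10^-7 K/W
R_cellular glass = L/(kA) = 0.085/(0.0469×26.1) = 0.06944 K/W
R_total = 0.07218 K/W
Q = ΔT / R_total = 44 / 0.07218

Q ≈ 610 W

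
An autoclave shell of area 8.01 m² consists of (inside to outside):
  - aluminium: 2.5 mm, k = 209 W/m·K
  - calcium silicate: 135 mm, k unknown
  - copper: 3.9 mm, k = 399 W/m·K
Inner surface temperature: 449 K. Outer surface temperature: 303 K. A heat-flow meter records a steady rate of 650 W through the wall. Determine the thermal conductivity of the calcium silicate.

Using the resistance-network approach (series):
R_aluminium = L/(kA) = 0.0025/(209×8.01) = 1.493×10^-6 K/W
R_copper = L/(kA) = 0.0039/(399×8.01) = 1.22×10^-6 K/W
Sum of known resistances R_other = 2.714×10^-6 K/W
Total R = ΔT/Q = 146/650 = 0.2246 K/W
R_calcium silicate = R_total − R_other = 0.2246 K/W
k = L/(R·A) = 0.135/(0.2246×8.01)

k ≈ 0.075 W/(m·K)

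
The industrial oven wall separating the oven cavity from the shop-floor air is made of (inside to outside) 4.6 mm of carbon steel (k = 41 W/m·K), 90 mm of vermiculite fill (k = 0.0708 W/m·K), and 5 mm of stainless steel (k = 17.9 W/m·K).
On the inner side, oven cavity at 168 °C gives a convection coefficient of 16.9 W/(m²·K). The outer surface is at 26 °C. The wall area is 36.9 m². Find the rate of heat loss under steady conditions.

Using the resistance-network approach (series):
R_inner film = 1/(h_i·A) = 1/(16.9×36.9) = 0.001604 K/W
R_carbon steel = L/(kA) = 0.0046/(41×36.9) = 3.041×10^-6 K/W
R_vermiculite fill = L/(kA) = 0.09/(0.0708×36.9) = 0.03445 K/W
R_stainless steel = L/(kA) = 0.005/(17.9×36.9) = 7.57×10^-6 K/W
R_total = 0.03606 K/W
Q = ΔT / R_total = 142 / 0.03606

Q ≈ 3940 W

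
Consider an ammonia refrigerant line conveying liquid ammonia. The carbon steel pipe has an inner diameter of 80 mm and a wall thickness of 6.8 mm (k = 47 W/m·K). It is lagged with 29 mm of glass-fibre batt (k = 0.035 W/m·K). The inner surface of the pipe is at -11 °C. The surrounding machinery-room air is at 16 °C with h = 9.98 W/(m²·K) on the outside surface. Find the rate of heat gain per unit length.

Treating each annulus and film as a series resistance:
R_carbon steel pipe wall = ln(46.8/40)/(2π×47×1) = 5.317×10^-4 K/W
R_glass-fibre batt = ln(75.8/46.8)/(2π×0.035×1) = 2.193 K/W
R_outer film = 1/(h_o·2πr_oL) = 1/(9.98×2π×0.0758×1) = 0.2104 K/W
R_total = 2.404 K/W
Q = ΔT/R_total = 27/2.404

q′ ≈ 11.2 W/m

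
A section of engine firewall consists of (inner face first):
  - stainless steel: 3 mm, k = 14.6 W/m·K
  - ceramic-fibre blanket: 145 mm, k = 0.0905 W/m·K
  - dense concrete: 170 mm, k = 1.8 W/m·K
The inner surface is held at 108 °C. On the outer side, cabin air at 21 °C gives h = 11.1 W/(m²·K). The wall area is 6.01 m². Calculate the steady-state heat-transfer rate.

Q ≈ 293 W

Using the resistance-network approach (series):
R_stainless steel = L/(kA) = 0.003/(14.6×6.01) = 3.419×10^-5 K/W
R_ceramic-fibre blanket = L/(kA) = 0.145/(0.0905×6.01) = 0.2666 K/W
R_dense concrete = L/(kA) = 0.17/(1.8×6.01) = 0.01571 K/W
R_outer film = 1/(h_o·A) = 1/(11.1×6.01) = 0.01499 K/W
R_total = 0.2973 K/W
Q = ΔT / R_total = 87 / 0.2973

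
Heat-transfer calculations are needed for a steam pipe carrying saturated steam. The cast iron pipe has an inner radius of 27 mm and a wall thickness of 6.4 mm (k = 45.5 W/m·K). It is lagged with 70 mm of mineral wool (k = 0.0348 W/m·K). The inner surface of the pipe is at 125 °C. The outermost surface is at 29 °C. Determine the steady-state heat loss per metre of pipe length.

For a radial system each layer contributes R = ln(r_out/r_in)/(2πkL); films add R = 1/(hA).
R_cast iron pipe wall = ln(33.4/27)/(2π×45.5×1) = 7.441×10^-4 K/W
R_mineral wool = ln(103.4/33.4)/(2π×0.0348×1) = 5.168 K/W
R_total = 5.169 K/W
Q = ΔT/R_total = 96/5.169

q′ ≈ 18.6 W/m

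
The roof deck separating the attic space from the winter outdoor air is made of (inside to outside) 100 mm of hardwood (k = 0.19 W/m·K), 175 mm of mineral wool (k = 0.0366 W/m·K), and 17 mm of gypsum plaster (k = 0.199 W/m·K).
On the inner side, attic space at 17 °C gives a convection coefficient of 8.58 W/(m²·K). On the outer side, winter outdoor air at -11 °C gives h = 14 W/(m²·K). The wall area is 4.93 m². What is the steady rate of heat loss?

Q ≈ 24.7 W

Series thermal resistances:
R_inner film = 1/(h_i·A) = 1/(8.58×4.93) = 0.02364 K/W
R_hardwood = L/(kA) = 0.1/(0.19×4.93) = 0.1068 K/W
R_mineral wool = L/(kA) = 0.175/(0.0366×4.93) = 0.9699 K/W
R_gypsum plaster = L/(kA) = 0.017/(0.199×4.93) = 0.01733 K/W
R_outer film = 1/(h_o·A) = 1/(14×4.93) = 0.01449 K/W
R_total = 1.132 K/W
Q = ΔT / R_total = 28 / 1.132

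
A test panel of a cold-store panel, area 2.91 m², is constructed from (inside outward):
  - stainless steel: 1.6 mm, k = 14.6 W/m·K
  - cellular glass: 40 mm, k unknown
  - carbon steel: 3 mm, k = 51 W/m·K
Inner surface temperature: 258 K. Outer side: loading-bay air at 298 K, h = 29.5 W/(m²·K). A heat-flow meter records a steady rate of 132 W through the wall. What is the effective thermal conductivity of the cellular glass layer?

k ≈ 0.0472 W/(m·K)

Model the wall as resistances in series:
R_stainless steel = L/(kA) = 0.0016/(14.6×2.91) = 3.766×10^-5 K/W
R_carbon steel = L/(kA) = 0.003/(51×2.91) = 2.021×10^-5 K/W
R_outer film = 1/(h_o·A) = 1/(29.5×2.91) = 0.01165 K/W
Sum of known resistances R_other = 0.01171 K/W
Total R = ΔT/Q = 40/132 = 0.303 K/W
R_cellular glass = R_total − R_other = 0.2913 K/W
k = L/(R·A) = 0.04/(0.2913×2.91)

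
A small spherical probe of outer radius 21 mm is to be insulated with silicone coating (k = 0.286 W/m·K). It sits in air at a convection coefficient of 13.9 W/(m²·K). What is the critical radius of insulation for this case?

For a sphere r_cr = 2k/h = 2×0.286/13.9
r_cr = 41.2 mm; since the bare radius (21 mm) is below r_cr, adding a thin layer of insulation will *increase* heat loss.

r_cr ≈ 41.2 mm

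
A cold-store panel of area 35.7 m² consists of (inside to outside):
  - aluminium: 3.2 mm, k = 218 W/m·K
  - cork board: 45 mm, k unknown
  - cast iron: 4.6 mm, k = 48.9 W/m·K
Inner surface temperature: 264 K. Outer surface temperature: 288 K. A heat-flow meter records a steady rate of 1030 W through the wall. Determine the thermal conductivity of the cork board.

Thermal resistances in series:
R_aluminium = L/(kA) = 0.0032/(218×35.7) = 4.112×10^-7 K/W
R_cast iron = L/(kA) = 0.0046/(48.9×35.7) = 2.635×10^-6 K/W
Sum of known resistances R_other = 3.046×10^-6 K/W
Total R = ΔT/Q = 24/1030 = 0.0233 K/W
R_cork board = R_total − R_other = 0.0233 K/W
k = L/(R·A) = 0.045/(0.0233×35.7)

k ≈ 0.0541 W/(m·K)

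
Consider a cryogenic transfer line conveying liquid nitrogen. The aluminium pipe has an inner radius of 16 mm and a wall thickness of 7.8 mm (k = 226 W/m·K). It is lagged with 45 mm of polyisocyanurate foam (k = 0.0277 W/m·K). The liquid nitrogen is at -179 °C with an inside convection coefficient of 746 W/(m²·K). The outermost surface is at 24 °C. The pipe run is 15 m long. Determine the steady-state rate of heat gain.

Cylindrical conduction, so R = ln(r₂/r₁)/(2πkL) per layer, in series:
R_inner film = 1/(h_i·2πr₁L) = 1/(746×2π×0.016×15) = 8.889×10^-4 K/W
R_aluminium pipe wall = ln(23.8/16)/(2π×226×15) = 1.864×10^-5 K/W
R_polyisocyanurate foam = ln(68.8/23.8)/(2π×0.0277×15) = 0.4066 K/W
R_total = 0.4075 K/W
Q = ΔT/R_total = 203/0.4075

Q ≈ 498 W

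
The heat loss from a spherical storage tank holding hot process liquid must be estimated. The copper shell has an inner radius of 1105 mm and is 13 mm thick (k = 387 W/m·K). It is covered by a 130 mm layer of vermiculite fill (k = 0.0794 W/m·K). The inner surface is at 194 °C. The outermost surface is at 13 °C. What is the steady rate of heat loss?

Q ≈ 1940 W

Each spherical layer contributes R = (1/r_i − 1/r_o)/(4πk):
R_copper shell = (1/1.105 − 1/1.118)/(4π×387) = 2.164×10^-6 K/W
R_vermiculite fill = (1/1.118 − 1/1.248)/(4π×0.0794) = 0.09338 K/W
R_total = 0.09338 K/W
Q = ΔT/R_total = 181/0.09338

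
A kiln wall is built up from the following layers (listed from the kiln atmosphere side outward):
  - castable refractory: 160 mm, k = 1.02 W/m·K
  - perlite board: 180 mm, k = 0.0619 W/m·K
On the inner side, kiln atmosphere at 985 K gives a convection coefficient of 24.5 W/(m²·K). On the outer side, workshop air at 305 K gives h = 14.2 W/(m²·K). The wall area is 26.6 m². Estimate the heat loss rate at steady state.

Thermal resistances in series:
R_inner film = 1/(h_i·A) = 1/(24.5×26.6) = 0.001534 K/W
R_castable refractory = L/(kA) = 0.16/(1.02×26.6) = 0.005897 K/W
R_perlite board = L/(kA) = 0.18/(0.0619×26.6) = 0.1093 K/W
R_outer film = 1/(h_o·A) = 1/(14.2×26.6) = 0.002647 K/W
R_total = 0.1194 K/W
Q = ΔT / R_total = 680 / 0.1194

Q ≈ 5700 W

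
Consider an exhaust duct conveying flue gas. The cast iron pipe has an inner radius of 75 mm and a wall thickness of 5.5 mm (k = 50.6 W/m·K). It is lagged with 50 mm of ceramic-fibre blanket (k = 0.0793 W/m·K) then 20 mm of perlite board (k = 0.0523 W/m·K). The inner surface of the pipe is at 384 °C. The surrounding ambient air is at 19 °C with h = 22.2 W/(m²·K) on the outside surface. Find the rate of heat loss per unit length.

q′ ≈ 251 W/m

For a radial system each layer contributes R = ln(r_out/r_in)/(2πkL); films add R = 1/(hA).
R_cast iron pipe wall = ln(80.5/75)/(2π×50.6×1) = 2.226×10^-4 K/W
R_ceramic-fibre blanket = ln(130.5/80.5)/(2π×0.0793×1) = 0.9696 K/W
R_perlite board = ln(150.5/130.5)/(2π×0.0523×1) = 0.4339 K/W
R_outer film = 1/(h_o·2πr_oL) = 1/(22.2×2π×0.1505×1) = 0.04764 K/W
R_total = 1.451 K/W
Q = ΔT/R_total = 365/1.451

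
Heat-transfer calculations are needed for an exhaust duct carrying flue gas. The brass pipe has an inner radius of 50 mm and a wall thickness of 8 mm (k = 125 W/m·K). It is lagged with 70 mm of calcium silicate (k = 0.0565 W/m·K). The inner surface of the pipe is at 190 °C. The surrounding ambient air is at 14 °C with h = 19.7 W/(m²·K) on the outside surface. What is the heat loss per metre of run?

q′ ≈ 76.8 W/m

Cylindrical conduction, so R = ln(r₂/r₁)/(2πkL) per layer, in series:
R_brass pipe wall = ln(58/50)/(2π×125×1) = 1.89×10^-4 K/W
R_calcium silicate = ln(128/58)/(2π×0.0565×1) = 2.23 K/W
R_outer film = 1/(h_o·2πr_oL) = 1/(19.7×2π×0.128×1) = 0.06312 K/W
R_total = 2.293 K/W
Q = ΔT/R_total = 176/2.293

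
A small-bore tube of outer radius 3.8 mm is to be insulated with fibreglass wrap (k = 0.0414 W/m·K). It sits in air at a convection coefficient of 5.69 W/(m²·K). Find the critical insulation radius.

r_cr ≈ 7.28 mm

For a cylinder r_cr = k/h = 0.0414/5.69
r_cr = 7.28 mm; since the bare radius (3.8 mm) is below r_cr, adding a thin layer of insulation will *increase* heat loss.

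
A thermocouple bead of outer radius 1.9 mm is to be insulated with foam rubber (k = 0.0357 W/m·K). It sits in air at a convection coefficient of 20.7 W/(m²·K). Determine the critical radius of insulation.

For a sphere r_cr = 2k/h = 2×0.0357/20.7
r_cr = 3.45 mm; since the bare radius (1.9 mm) is below r_cr, adding a thin layer of insulation will *increase* heat loss.

r_cr ≈ 3.45 mm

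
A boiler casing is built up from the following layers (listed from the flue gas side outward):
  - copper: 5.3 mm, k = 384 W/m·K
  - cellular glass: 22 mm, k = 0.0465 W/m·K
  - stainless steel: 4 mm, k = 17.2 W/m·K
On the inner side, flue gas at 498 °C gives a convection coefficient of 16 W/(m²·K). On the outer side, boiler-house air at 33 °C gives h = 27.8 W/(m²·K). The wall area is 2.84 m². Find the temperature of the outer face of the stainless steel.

T ≈ 62.3 °C

Series thermal resistances:
R_inner film = 1/(h_i·A) = 1/(16×2.84) = 0.02201 K/W
R_copper = L/(kA) = 0.0053/(384×2.84) = 4.86×10^-6 K/W
R_cellular glass = L/(kA) = 0.022/(0.0465×2.84) = 0.1666 K/W
R_stainless steel = L/(kA) = 0.004/(17.2×2.84) = 8.189×10^-5 K/W
R_outer film = 1/(h_o·A) = 1/(27.8×2.84) = 0.01267 K/W
R_total = 0.2014 K/W;  Q = ΔT/R_total = 465/0.2014 = 2309 W
T_interface = T_inner − Q·ΣR(inner→interface) = 498 − 2310×0.1887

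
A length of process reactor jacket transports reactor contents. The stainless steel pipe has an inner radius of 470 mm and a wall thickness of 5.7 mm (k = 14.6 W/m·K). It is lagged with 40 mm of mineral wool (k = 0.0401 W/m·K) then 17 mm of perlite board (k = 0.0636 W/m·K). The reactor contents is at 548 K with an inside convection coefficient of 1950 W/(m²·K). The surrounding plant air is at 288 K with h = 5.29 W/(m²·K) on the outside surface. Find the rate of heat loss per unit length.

Treating each annulus and film as a series resistance:
R_inner film = 1/(h_i·2πr₁L) = 1/(1950×2π×0.47×1) = 1.737×10^-4 K/W
R_stainless steel pipe wall = ln(475.7/470)/(2π×14.6×1) = 1.314×10^-4 K/W
R_mineral wool = ln(515.7/475.7)/(2π×0.0401×1) = 0.3204 K/W
R_perlite board = ln(532.7/515.7)/(2π×0.0636×1) = 0.08116 K/W
R_outer film = 1/(h_o·2πr_oL) = 1/(5.29×2π×0.5327×1) = 0.05648 K/W
R_total = 0.4584 K/W
Q = ΔT/R_total = 260/0.4584

q′ ≈ 567 W/m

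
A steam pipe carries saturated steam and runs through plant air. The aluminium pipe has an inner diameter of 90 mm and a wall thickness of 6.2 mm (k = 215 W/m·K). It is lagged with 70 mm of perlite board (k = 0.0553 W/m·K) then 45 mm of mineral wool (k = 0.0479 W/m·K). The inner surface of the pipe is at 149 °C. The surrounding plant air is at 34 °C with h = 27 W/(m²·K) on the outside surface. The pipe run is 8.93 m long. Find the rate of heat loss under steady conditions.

Q ≈ 288 W

Treating each annulus and film as a series resistance:
R_aluminium pipe wall = ln(51.2/45)/(2π×215×8.93) = 1.07×10^-5 K/W
R_perlite board = ln(121.2/51.2)/(2π×0.0553×8.93) = 0.2777 K/W
R_mineral wool = ln(166.2/121.2)/(2π×0.0479×8.93) = 0.1175 K/W
R_outer film = 1/(h_o·2πr_oL) = 1/(27×2π×0.1662×8.93) = 0.003972 K/W
R_total = 0.3992 K/W
Q = ΔT/R_total = 115/0.3992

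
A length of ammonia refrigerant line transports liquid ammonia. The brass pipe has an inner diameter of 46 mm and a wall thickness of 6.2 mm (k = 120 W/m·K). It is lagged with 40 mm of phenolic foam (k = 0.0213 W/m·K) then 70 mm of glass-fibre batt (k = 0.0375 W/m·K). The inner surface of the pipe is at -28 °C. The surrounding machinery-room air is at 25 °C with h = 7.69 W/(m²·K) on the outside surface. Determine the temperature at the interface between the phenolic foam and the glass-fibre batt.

T ≈ 7.74 °C

Treating each annulus and film as a series resistance:
R_brass pipe wall = ln(29.2/23)/(2π×120×1) = 3.166×10^-4 K/W
R_phenolic foam = ln(69.2/29.2)/(2π×0.0213×1) = 6.447 K/W
R_glass-fibre batt = ln(139.2/69.2)/(2π×0.0375×1) = 2.966 K/W
R_outer film = 1/(h_o·2πr_oL) = 1/(7.69×2π×0.1392×1) = 0.1487 K/W
R_total = 9.562 K/W
Q = ΔT/R_total = 53/9.562
Q = 5.54 W/m
T_interface = T_inner + Q·ΣR(inner→interface) = -28 + 5.54×6.447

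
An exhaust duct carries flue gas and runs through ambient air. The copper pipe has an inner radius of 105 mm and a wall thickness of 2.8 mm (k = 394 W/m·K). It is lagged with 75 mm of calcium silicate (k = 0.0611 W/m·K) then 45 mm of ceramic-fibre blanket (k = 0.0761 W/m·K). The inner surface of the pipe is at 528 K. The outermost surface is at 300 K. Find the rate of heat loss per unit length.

Treating each annulus and film as a series resistance:
R_copper pipe wall = ln(107.8/105)/(2π×394×1) = 1.063×10^-5 K/W
R_calcium silicate = ln(182.8/107.8)/(2π×0.0611×1) = 1.376 K/W
R_ceramic-fibre blanket = ln(227.8/182.8)/(2π×0.0761×1) = 0.4603 K/W
R_total = 1.836 K/W
Q = ΔT/R_total = 228/1.836

q′ ≈ 124 W/m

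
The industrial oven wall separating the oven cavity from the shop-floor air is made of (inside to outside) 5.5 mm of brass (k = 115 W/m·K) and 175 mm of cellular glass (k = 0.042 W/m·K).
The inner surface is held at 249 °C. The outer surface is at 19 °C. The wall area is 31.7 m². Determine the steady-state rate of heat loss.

Using the resistance-network approach (series):
R_brass = L/(kA) = 0.0055/(115×31.7) = 1.509×10^-6 K/W
R_cellular glass = L/(kA) = 0.175/(0.042×31.7) = 0.1314 K/W
R_total = 0.1314 K/W
Q = ΔT / R_total = 230 / 0.1314

Q ≈ 1750 W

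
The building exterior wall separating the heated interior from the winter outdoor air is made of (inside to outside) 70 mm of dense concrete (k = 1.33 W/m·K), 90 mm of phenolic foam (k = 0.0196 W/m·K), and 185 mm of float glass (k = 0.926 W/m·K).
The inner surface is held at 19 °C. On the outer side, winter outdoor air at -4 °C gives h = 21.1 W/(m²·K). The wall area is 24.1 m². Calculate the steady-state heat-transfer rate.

Q ≈ 113 W

Series thermal resistances:
R_dense concrete = L/(kA) = 0.07/(1.33×24.1) = 0.002184 K/W
R_phenolic foam = L/(kA) = 0.09/(0.0196×24.1) = 0.1905 K/W
R_float glass = L/(kA) = 0.185/(0.926×24.1) = 0.00829 K/W
R_outer film = 1/(h_o·A) = 1/(21.1×24.1) = 0.001967 K/W
R_total = 0.203 K/W
Q = ΔT / R_total = 23 / 0.203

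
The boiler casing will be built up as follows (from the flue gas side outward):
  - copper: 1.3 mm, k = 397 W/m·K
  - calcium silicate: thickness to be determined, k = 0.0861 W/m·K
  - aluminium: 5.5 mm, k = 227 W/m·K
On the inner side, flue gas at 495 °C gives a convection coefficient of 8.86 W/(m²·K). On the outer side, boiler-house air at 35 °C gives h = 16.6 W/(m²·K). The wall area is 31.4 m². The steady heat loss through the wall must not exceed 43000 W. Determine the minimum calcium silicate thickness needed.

Using the resistance-network approach (series):
R_inner film = 1/(h_i·A) = 1/(8.86×31.4) = 0.003594 K/W
R_copper = L/(kA) = 0.0013/(397×31.4) = 1.043×10^-7 K/W
R_aluminium = L/(kA) = 0.0055/(227×31.4) = 7.716×10^-7 K/W
R_outer film = 1/(h_o·A) = 1/(16.6×31.4) = 0.001919 K/W
Sum of the known resistances R_other = 0.005514 K/W
Required total resistance R_tot = ΔT/Q_allow = 460/43000 = 0.0107 K/W
R_calcium silicate = R_tot − R_other = 0.005184 K/W
L = R·k·A = 0.005184×0.0861×31.4

L ≈ 14 mm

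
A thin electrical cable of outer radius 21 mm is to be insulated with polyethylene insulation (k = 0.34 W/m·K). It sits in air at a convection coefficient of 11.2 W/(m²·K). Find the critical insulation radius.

r_cr ≈ 30.4 mm

For a cylinder r_cr = k/h = 0.34/11.2
r_cr = 30.4 mm; since the bare radius (21 mm) is below r_cr, adding a thin layer of insulation will *increase* heat loss.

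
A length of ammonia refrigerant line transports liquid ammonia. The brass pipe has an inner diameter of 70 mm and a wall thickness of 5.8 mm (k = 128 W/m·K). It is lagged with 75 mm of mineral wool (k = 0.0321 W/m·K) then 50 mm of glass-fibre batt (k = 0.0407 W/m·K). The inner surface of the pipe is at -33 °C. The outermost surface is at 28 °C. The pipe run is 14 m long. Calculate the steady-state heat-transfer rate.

For a radial system each layer contributes R = ln(r_out/r_in)/(2πkL); films add R = 1/(hA).
R_brass pipe wall = ln(40.8/35)/(2π×128×14) = 1.362×10^-5 K/W
R_mineral wool = ln(115.8/40.8)/(2π×0.0321×14) = 0.3694 K/W
R_glass-fibre batt = ln(165.8/115.8)/(2π×0.0407×14) = 0.1003 K/W
R_total = 0.4697 K/W
Q = ΔT/R_total = 61/0.4697

Q ≈ 130 W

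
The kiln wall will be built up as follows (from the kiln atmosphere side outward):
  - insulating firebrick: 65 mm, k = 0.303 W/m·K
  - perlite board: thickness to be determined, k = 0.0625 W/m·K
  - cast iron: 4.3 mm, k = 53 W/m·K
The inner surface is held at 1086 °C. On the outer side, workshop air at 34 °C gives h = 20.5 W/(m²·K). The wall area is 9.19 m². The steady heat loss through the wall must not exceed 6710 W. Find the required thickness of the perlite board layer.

L ≈ 73.6 mm

Series thermal resistances:
R_insulating firebrick = L/(kA) = 0.065/(0.303×9.19) = 0.02334 K/W
R_cast iron = L/(kA) = 0.0043/(53×9.19) = 8.828×10^-6 K/W
R_outer film = 1/(h_o·A) = 1/(20.5×9.19) = 0.005308 K/W
Sum of the known resistances R_other = 0.02866 K/W
Required total resistance R_tot = ΔT/Q_allow = 1052/6710 = 0.1568 K/W
R_perlite board = R_tot − R_other = 0.1281 K/W
L = R·k·A = 0.1281×0.0625×9.19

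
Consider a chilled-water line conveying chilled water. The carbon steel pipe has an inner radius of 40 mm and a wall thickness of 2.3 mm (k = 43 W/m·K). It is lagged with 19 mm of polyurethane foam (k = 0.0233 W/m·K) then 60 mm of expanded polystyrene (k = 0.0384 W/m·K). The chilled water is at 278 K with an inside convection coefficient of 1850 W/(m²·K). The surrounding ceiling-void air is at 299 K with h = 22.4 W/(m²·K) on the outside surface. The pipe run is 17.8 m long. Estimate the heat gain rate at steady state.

Q ≈ 68.9 W

Per-layer cylindrical resistances, series-summed:
R_inner film = 1/(h_i·2πr₁L) = 1/(1850×2π×0.04×17.8) = 1.208×10^-4 K/W
R_carbon steel pipe wall = ln(42.3/40)/(2π×43×17.8) = 1.163×10^-5 K/W
R_polyurethane foam = ln(61.3/42.3)/(2π×0.0233×17.8) = 0.1424 K/W
R_expanded polystyrene = ln(121.3/61.3)/(2π×0.0384×17.8) = 0.1589 K/W
R_outer film = 1/(h_o·2πr_oL) = 1/(22.4×2π×0.1213×17.8) = 0.003291 K/W
R_total = 0.3047 K/W
Q = ΔT/R_total = 21/0.3047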